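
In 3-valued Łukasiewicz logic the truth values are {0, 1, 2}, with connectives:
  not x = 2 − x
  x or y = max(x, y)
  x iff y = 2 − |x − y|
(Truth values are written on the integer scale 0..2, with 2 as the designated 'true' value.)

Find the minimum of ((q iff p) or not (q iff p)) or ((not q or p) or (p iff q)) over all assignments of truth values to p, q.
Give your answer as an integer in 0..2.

1

Take p = 0, q = 1:
q iff p = 1 iff 0 = 1
q iff p = 1 iff 0 = 1
not (q iff p) = not 1 = 1
(q iff p) or not (q iff p) = 1 or 1 = 1
not q = not 1 = 1
not q or p = 1 or 0 = 1
p iff q = 0 iff 1 = 1
(not q or p) or (p iff q) = 1 or 1 = 1
((q iff p) or not (q iff p)) or ((not q or p) or (p iff q)) = 1 or 1 = 1
No assignment yields a value below 1, so this is the minimum.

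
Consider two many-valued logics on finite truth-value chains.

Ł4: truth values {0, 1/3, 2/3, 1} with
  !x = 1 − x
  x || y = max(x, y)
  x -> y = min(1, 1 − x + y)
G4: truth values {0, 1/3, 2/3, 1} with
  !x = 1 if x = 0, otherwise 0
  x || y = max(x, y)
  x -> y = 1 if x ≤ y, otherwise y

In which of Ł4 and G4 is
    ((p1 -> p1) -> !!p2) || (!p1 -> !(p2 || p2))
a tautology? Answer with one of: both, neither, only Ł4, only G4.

In Ł4: at p1 = 0, p2 = 1/3 the value is 2/3 — not a tautology.
In G4: every assignment gives 1 — tautology.

only G4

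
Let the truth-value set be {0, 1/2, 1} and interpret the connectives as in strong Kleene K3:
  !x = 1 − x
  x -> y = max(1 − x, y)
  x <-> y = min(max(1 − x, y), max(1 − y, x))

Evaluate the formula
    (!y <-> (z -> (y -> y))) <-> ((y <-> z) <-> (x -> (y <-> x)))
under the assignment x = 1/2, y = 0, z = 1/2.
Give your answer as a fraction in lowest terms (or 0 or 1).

1/2

!y = !0 = 1
y -> y = 0 -> 0 = 1
z -> (y -> y) = 1/2 -> 1 = 1
!y <-> (z -> (y -> y)) = 1 <-> 1 = 1
y <-> z = 0 <-> 1/2 = 1/2
y <-> x = 0 <-> 1/2 = 1/2
x -> (y <-> x) = 1/2 -> 1/2 = 1/2
(y <-> z) <-> (x -> (y <-> x)) = 1/2 <-> 1/2 = 1/2
(!y <-> (z -> (y -> y))) <-> ((y <-> z) <-> (x -> (y <-> x))) = 1 <-> 1/2 = 1/2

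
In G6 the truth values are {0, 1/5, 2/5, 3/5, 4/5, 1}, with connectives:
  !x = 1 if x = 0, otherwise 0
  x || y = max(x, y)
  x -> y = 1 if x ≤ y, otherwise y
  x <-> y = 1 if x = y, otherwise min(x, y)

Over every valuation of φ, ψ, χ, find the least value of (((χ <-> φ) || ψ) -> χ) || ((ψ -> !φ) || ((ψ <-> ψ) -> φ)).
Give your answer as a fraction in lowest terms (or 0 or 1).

Take φ = 1/5, ψ = 1/5, χ = 0:
χ <-> φ = 0 <-> 1/5 = 0
(χ <-> φ) || ψ = 0 || 1/5 = 1/5
((χ <-> φ) || ψ) -> χ = 1/5 -> 0 = 0
!φ = !1/5 = 0
ψ -> !φ = 1/5 -> 0 = 0
ψ <-> ψ = 1/5 <-> 1/5 = 1
(ψ <-> ψ) -> φ = 1 -> 1/5 = 1/5
(ψ -> !φ) || ((ψ <-> ψ) -> φ) = 0 || 1/5 = 1/5
(((χ <-> φ) || ψ) -> χ) || ((ψ -> !φ) || ((ψ <-> ψ) -> φ)) = 0 || 1/5 = 1/5
No assignment yields a value below 1/5, so this is the minimum.

1/5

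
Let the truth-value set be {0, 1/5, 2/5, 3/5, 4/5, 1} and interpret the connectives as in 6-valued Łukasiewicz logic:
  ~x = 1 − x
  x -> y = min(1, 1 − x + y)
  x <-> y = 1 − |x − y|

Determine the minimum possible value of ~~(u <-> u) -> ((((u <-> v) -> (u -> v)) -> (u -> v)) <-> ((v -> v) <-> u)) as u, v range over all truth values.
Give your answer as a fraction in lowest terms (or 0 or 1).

Take u = 0, v = 0:
u <-> u = 0 <-> 0 = 1
~(u <-> u) = ~1 = 0
~~(u <-> u) = ~0 = 1
u <-> v = 0 <-> 0 = 1
u -> v = 0 -> 0 = 1
(u <-> v) -> (u -> v) = 1 -> 1 = 1
u -> v = 0 -> 0 = 1
((u <-> v) -> (u -> v)) -> (u -> v) = 1 -> 1 = 1
v -> v = 0 -> 0 = 1
(v -> v) <-> u = 1 <-> 0 = 0
(((u <-> v) -> (u -> v)) -> (u -> v)) <-> ((v -> v) <-> u) = 1 <-> 0 = 0
~~(u <-> u) -> ((((u <-> v) -> (u -> v)) -> (u -> v)) <-> ((v -> v) <-> u)) = 1 -> 0 = 0
No assignment yields a value below 0, so this is the minimum.

0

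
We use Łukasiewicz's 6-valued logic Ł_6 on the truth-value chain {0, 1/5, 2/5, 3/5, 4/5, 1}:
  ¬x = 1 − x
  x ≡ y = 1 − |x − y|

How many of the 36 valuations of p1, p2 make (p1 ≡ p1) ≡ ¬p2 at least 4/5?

value 1: 6 assignments (counts)
value 4/5: 6 assignments (counts)
value 3/5: 6 assignments
value 2/5: 6 assignments
value 1/5: 6 assignments
value 0: 6 assignments
So 12 of the 36 assignments meet the threshold.

12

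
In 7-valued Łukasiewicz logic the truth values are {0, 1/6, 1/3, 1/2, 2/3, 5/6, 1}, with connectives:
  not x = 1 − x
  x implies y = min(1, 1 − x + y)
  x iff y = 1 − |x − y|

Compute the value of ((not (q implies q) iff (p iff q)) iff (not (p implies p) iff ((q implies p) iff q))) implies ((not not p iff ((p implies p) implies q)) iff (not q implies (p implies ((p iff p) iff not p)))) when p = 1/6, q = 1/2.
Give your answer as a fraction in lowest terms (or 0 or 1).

5/6

q implies q = 1/2 implies 1/2 = 1
not (q implies q) = not 1 = 0
p iff q = 1/6 iff 1/2 = 2/3
not (q implies q) iff (p iff q) = 0 iff 2/3 = 1/3
p implies p = 1/6 implies 1/6 = 1
not (p implies p) = not 1 = 0
q implies p = 1/2 implies 1/6 = 2/3
(q implies p) iff q = 2/3 iff 1/2 = 5/6
not (p implies p) iff ((q implies p) iff q) = 0 iff 5/6 = 1/6
(not (q implies q) iff (p iff q)) iff (not (p implies p) iff ((q implies p) iff q)) = 1/3 iff 1/6 = 5/6
not p = not 1/6 = 5/6
not not p = not 5/6 = 1/6
p implies p = 1/6 implies 1/6 = 1
(p implies p) implies q = 1 implies 1/2 = 1/2
not not p iff ((p implies p) implies q) = 1/6 iff 1/2 = 2/3
not q = not 1/2 = 1/2
p iff p = 1/6 iff 1/6 = 1
not p = not 1/6 = 5/6
(p iff p) iff not p = 1 iff 5/6 = 5/6
p implies ((p iff p) iff not p) = 1/6 implies 5/6 = 1
not q implies (p implies ((p iff p) iff not p)) = 1/2 implies 1 = 1
(not not p iff ((p implies p) implies q)) iff (not q implies (p implies ((p iff p) iff not p))) = 2/3 iff 1 = 2/3
((not (q implies q) iff (p iff q)) iff (not (p implies p) iff ((q implies p) iff q))) implies ((not not p iff ((p implies p) implies q)) iff (not q implies (p implies ((p iff p) iff not p)))) = 5/6 implies 2/3 = 5/6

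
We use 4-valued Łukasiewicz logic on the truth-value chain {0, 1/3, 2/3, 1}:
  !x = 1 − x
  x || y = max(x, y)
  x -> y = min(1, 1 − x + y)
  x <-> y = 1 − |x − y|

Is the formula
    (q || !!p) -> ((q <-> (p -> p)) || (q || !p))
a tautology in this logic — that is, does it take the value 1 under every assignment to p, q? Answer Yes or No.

No

Counterexample: take p = 2/3, q = 0.
!p = !2/3 = 1/3
!!p = !1/3 = 2/3
q || !!p = 0 || 2/3 = 2/3
p -> p = 2/3 -> 2/3 = 1
q <-> (p -> p) = 0 <-> 1 = 0
!p = !2/3 = 1/3
q || !p = 0 || 1/3 = 1/3
(q <-> (p -> p)) || (q || !p) = 0 || 1/3 = 1/3
(q || !!p) -> ((q <-> (p -> p)) || (q || !p)) = 2/3 -> 1/3 = 2/3
This gives 2/3 ≠ 1.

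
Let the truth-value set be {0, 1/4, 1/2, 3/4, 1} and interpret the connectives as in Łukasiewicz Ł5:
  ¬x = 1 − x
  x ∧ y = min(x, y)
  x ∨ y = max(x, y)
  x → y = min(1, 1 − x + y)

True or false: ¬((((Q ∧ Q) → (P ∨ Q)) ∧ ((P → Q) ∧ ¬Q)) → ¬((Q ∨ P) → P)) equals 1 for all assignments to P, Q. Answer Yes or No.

No

Counterexample: take P = 0, Q = 1/4.
Q ∧ Q = 1/4 ∧ 1/4 = 1/4
P ∨ Q = 0 ∨ 1/4 = 1/4
(Q ∧ Q) → (P ∨ Q) = 1/4 → 1/4 = 1
P → Q = 0 → 1/4 = 1
¬Q = ¬1/4 = 3/4
(P → Q) ∧ ¬Q = 1 ∧ 3/4 = 3/4
((Q ∧ Q) → (P ∨ Q)) ∧ ((P → Q) ∧ ¬Q) = 1 ∧ 3/4 = 3/4
Q ∨ P = 1/4 ∨ 0 = 1/4
(Q ∨ P) → P = 1/4 → 0 = 3/4
¬((Q ∨ P) → P) = ¬3/4 = 1/4
(((Q ∧ Q) → (P ∨ Q)) ∧ ((P → Q) ∧ ¬Q)) → ¬((Q ∨ P) → P) = 3/4 → 1/4 = 1/2
¬((((Q ∧ Q) → (P ∨ Q)) ∧ ((P → Q) ∧ ¬Q)) → ¬((Q ∨ P) → P)) = ¬1/2 = 1/2
This gives 1/2 ≠ 1.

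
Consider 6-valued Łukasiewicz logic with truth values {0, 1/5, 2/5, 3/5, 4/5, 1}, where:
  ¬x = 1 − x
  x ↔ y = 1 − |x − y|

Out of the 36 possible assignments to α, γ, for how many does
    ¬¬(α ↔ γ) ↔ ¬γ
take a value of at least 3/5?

25

value 1: 8 assignments (counts)
value 4/5: 10 assignments (counts)
value 3/5: 7 assignments (counts)
value 2/5: 6 assignments
value 1/5: 3 assignments
value 0: 2 assignments
So 25 of the 36 assignments meet the threshold.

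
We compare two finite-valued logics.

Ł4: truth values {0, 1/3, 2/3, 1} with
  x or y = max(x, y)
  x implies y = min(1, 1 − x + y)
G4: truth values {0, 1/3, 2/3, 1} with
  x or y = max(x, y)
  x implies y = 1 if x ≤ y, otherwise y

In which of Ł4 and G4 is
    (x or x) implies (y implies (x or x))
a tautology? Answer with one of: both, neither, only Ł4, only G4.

both

In Ł4: every assignment gives 1 — tautology.
In G4: every assignment gives 1 — tautology.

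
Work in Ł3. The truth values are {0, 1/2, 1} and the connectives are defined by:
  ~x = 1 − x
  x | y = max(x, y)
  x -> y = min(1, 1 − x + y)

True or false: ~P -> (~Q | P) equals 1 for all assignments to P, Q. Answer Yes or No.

Counterexample: take P = 0, Q = 1/2.
~P = ~0 = 1
~Q = ~1/2 = 1/2
~Q | P = 1/2 | 0 = 1/2
~P -> (~Q | P) = 1 -> 1/2 = 1/2
This gives 1/2 ≠ 1.

No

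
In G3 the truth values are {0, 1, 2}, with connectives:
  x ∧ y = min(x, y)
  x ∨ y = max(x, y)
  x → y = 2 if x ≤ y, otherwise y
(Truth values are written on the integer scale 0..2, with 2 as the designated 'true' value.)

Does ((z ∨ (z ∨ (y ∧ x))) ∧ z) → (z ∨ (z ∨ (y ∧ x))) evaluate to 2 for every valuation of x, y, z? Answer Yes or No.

Yes

At x = 1, y = 1, z = 2, for instance:
y ∧ x = 1 ∧ 1 = 1
z ∨ (y ∧ x) = 2 ∨ 1 = 2
z ∨ (z ∨ (y ∧ x)) = 2 ∨ 2 = 2
(z ∨ (z ∨ (y ∧ x))) ∧ z = 2 ∧ 2 = 2
((z ∨ (z ∨ (y ∧ x))) ∧ z) → (z ∨ (z ∨ (y ∧ x))) = 2 → 2 = 2
and checking the remaining 26 assignments likewise gives ≥ 2 in every case.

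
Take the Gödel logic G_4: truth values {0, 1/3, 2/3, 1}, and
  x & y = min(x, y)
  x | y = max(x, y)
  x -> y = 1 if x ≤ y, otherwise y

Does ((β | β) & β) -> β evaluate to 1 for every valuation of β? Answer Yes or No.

β = 0 ↦ 1
β = 1/3 ↦ 1
β = 2/3 ↦ 1
β = 1 ↦ 1
Every assignment gives a value ≥ 1.

Yes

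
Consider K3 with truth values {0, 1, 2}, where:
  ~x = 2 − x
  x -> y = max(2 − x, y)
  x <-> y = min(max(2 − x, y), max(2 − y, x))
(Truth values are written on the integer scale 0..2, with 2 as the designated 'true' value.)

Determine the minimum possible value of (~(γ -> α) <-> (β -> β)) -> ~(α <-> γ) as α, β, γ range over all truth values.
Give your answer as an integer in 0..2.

1

Take α = 0, β = 0, γ = 1:
γ -> α = 1 -> 0 = 1
~(γ -> α) = ~1 = 1
β -> β = 0 -> 0 = 2
~(γ -> α) <-> (β -> β) = 1 <-> 2 = 1
α <-> γ = 0 <-> 1 = 1
~(α <-> γ) = ~1 = 1
(~(γ -> α) <-> (β -> β)) -> ~(α <-> γ) = 1 -> 1 = 1
No assignment yields a value below 1, so this is the minimum.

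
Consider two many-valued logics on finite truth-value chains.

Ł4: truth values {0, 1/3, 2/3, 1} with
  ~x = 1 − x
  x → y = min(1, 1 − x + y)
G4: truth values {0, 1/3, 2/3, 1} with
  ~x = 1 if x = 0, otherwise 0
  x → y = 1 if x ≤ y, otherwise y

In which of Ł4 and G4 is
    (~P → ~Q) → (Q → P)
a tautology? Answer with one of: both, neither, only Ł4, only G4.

In Ł4: every assignment gives 1 — tautology.
In G4: at P = 1/3, Q = 2/3 the value is 1/3 — not a tautology.

only Ł4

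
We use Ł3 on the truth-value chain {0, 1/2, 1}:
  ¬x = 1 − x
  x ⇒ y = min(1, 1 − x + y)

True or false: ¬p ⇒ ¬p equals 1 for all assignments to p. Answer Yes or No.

p = 0 ↦ 1
p = 1/2 ↦ 1
p = 1 ↦ 1
Every assignment gives a value ≥ 1.

Yes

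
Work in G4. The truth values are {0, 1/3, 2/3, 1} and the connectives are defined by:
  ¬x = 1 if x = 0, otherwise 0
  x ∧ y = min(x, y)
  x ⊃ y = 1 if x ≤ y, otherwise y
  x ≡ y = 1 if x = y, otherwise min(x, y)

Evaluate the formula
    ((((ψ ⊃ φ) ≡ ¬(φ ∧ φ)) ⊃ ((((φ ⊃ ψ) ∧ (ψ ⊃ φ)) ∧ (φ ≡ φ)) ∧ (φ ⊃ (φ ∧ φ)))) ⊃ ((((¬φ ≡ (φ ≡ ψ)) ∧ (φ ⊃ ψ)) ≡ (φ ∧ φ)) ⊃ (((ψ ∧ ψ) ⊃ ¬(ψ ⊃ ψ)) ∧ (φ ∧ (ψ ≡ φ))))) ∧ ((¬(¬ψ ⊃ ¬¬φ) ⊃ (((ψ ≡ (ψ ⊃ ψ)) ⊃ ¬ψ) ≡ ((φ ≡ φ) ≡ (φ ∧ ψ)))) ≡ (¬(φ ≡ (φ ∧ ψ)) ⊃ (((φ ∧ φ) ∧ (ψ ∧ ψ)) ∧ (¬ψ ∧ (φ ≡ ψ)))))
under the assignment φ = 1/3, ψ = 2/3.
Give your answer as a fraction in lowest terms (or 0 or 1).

1

ψ ⊃ φ = 2/3 ⊃ 1/3 = 1/3
φ ∧ φ = 1/3 ∧ 1/3 = 1/3
¬(φ ∧ φ) = ¬1/3 = 0
(ψ ⊃ φ) ≡ ¬(φ ∧ φ) = 1/3 ≡ 0 = 0
φ ⊃ ψ = 1/3 ⊃ 2/3 = 1
ψ ⊃ φ = 2/3 ⊃ 1/3 = 1/3
(φ ⊃ ψ) ∧ (ψ ⊃ φ) = 1 ∧ 1/3 = 1/3
φ ≡ φ = 1/3 ≡ 1/3 = 1
((φ ⊃ ψ) ∧ (ψ ⊃ φ)) ∧ (φ ≡ φ) = 1/3 ∧ 1 = 1/3
φ ∧ φ = 1/3 ∧ 1/3 = 1/3
φ ⊃ (φ ∧ φ) = 1/3 ⊃ 1/3 = 1
(((φ ⊃ ψ) ∧ (ψ ⊃ φ)) ∧ (φ ≡ φ)) ∧ (φ ⊃ (φ ∧ φ)) = 1/3 ∧ 1 = 1/3
((ψ ⊃ φ) ≡ ¬(φ ∧ φ)) ⊃ ((((φ ⊃ ψ) ∧ (ψ ⊃ φ)) ∧ (φ ≡ φ)) ∧ (φ ⊃ (φ ∧ φ))) = 0 ⊃ 1/3 = 1
¬φ = ¬1/3 = 0
φ ≡ ψ = 1/3 ≡ 2/3 = 1/3
¬φ ≡ (φ ≡ ψ) = 0 ≡ 1/3 = 0
φ ⊃ ψ = 1/3 ⊃ 2/3 = 1
(¬φ ≡ (φ ≡ ψ)) ∧ (φ ⊃ ψ) = 0 ∧ 1 = 0
φ ∧ φ = 1/3 ∧ 1/3 = 1/3
((¬φ ≡ (φ ≡ ψ)) ∧ (φ ⊃ ψ)) ≡ (φ ∧ φ) = 0 ≡ 1/3 = 0
ψ ∧ ψ = 2/3 ∧ 2/3 = 2/3
ψ ⊃ ψ = 2/3 ⊃ 2/3 = 1
¬(ψ ⊃ ψ) = ¬1 = 0
(ψ ∧ ψ) ⊃ ¬(ψ ⊃ ψ) = 2/3 ⊃ 0 = 0
ψ ≡ φ = 2/3 ≡ 1/3 = 1/3
φ ∧ (ψ ≡ φ) = 1/3 ∧ 1/3 = 1/3
((ψ ∧ ψ) ⊃ ¬(ψ ⊃ ψ)) ∧ (φ ∧ (ψ ≡ φ)) = 0 ∧ 1/3 = 0
(((¬φ ≡ (φ ≡ ψ)) ∧ (φ ⊃ ψ)) ≡ (φ ∧ φ)) ⊃ (((ψ ∧ ψ) ⊃ ¬(ψ ⊃ ψ)) ∧ (φ ∧ (ψ ≡ φ))) = 0 ⊃ 0 = 1
(((ψ ⊃ φ) ≡ ¬(φ ∧ φ)) ⊃ ((((φ ⊃ ψ) ∧ (ψ ⊃ φ)) ∧ (φ ≡ φ)) ∧ (φ ⊃ (φ ∧ φ)))) ⊃ ((((¬φ ≡ (φ ≡ ψ)) ∧ (φ ⊃ ψ)) ≡ (φ ∧ φ)) ⊃ (((ψ ∧ ψ) ⊃ ¬(ψ ⊃ ψ)) ∧ (φ ∧ (ψ ≡ φ)))) = 1 ⊃ 1 = 1
¬ψ = ¬2/3 = 0
¬φ = ¬1/3 = 0
¬¬φ = ¬0 = 1
¬ψ ⊃ ¬¬φ = 0 ⊃ 1 = 1
¬(¬ψ ⊃ ¬¬φ) = ¬1 = 0
ψ ⊃ ψ = 2/3 ⊃ 2/3 = 1
ψ ≡ (ψ ⊃ ψ) = 2/3 ≡ 1 = 2/3
¬ψ = ¬2/3 = 0
(ψ ≡ (ψ ⊃ ψ)) ⊃ ¬ψ = 2/3 ⊃ 0 = 0
φ ≡ φ = 1/3 ≡ 1/3 = 1
φ ∧ ψ = 1/3 ∧ 2/3 = 1/3
(φ ≡ φ) ≡ (φ ∧ ψ) = 1 ≡ 1/3 = 1/3
((ψ ≡ (ψ ⊃ ψ)) ⊃ ¬ψ) ≡ ((φ ≡ φ) ≡ (φ ∧ ψ)) = 0 ≡ 1/3 = 0
¬(¬ψ ⊃ ¬¬φ) ⊃ (((ψ ≡ (ψ ⊃ ψ)) ⊃ ¬ψ) ≡ ((φ ≡ φ) ≡ (φ ∧ ψ))) = 0 ⊃ 0 = 1
φ ∧ ψ = 1/3 ∧ 2/3 = 1/3
φ ≡ (φ ∧ ψ) = 1/3 ≡ 1/3 = 1
¬(φ ≡ (φ ∧ ψ)) = ¬1 = 0
φ ∧ φ = 1/3 ∧ 1/3 = 1/3
ψ ∧ ψ = 2/3 ∧ 2/3 = 2/3
(φ ∧ φ) ∧ (ψ ∧ ψ) = 1/3 ∧ 2/3 = 1/3
¬ψ = ¬2/3 = 0
φ ≡ ψ = 1/3 ≡ 2/3 = 1/3
¬ψ ∧ (φ ≡ ψ) = 0 ∧ 1/3 = 0
((φ ∧ φ) ∧ (ψ ∧ ψ)) ∧ (¬ψ ∧ (φ ≡ ψ)) = 1/3 ∧ 0 = 0
¬(φ ≡ (φ ∧ ψ)) ⊃ (((φ ∧ φ) ∧ (ψ ∧ ψ)) ∧ (¬ψ ∧ (φ ≡ ψ))) = 0 ⊃ 0 = 1
(¬(¬ψ ⊃ ¬¬φ) ⊃ (((ψ ≡ (ψ ⊃ ψ)) ⊃ ¬ψ) ≡ ((φ ≡ φ) ≡ (φ ∧ ψ)))) ≡ (¬(φ ≡ (φ ∧ ψ)) ⊃ (((φ ∧ φ) ∧ (ψ ∧ ψ)) ∧ (¬ψ ∧ (φ ≡ ψ)))) = 1 ≡ 1 = 1
((((ψ ⊃ φ) ≡ ¬(φ ∧ φ)) ⊃ ((((φ ⊃ ψ) ∧ (ψ ⊃ φ)) ∧ (φ ≡ φ)) ∧ (φ ⊃ (φ ∧ φ)))) ⊃ ((((¬φ ≡ (φ ≡ ψ)) ∧ (φ ⊃ ψ)) ≡ (φ ∧ φ)) ⊃ (((ψ ∧ ψ) ⊃ ¬(ψ ⊃ ψ)) ∧ (φ ∧ (ψ ≡ φ))))) ∧ ((¬(¬ψ ⊃ ¬¬φ) ⊃ (((ψ ≡ (ψ ⊃ ψ)) ⊃ ¬ψ) ≡ ((φ ≡ φ) ≡ (φ ∧ ψ)))) ≡ (¬(φ ≡ (φ ∧ ψ)) ⊃ (((φ ∧ φ) ∧ (ψ ∧ ψ)) ∧ (¬ψ ∧ (φ ≡ ψ))))) = 1 ∧ 1 = 1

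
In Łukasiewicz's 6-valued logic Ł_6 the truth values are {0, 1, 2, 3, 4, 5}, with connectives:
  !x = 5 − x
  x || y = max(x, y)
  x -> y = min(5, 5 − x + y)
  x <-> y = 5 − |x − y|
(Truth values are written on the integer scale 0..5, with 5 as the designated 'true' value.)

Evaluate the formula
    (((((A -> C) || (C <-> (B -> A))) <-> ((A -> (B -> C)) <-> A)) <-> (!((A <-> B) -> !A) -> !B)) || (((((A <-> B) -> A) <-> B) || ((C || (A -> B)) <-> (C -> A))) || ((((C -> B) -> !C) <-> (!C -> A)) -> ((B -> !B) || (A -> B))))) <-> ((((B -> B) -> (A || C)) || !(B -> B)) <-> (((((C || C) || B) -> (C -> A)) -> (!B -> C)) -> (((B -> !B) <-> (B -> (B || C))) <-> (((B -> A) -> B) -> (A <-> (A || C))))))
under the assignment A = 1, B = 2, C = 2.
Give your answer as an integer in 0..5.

2

A -> C = 1 -> 2 = 5
B -> A = 2 -> 1 = 4
C <-> (B -> A) = 2 <-> 4 = 3
(A -> C) || (C <-> (B -> A)) = 5 || 3 = 5
B -> C = 2 -> 2 = 5
A -> (B -> C) = 1 -> 5 = 5
(A -> (B -> C)) <-> A = 5 <-> 1 = 1
((A -> C) || (C <-> (B -> A))) <-> ((A -> (B -> C)) <-> A) = 5 <-> 1 = 1
A <-> B = 1 <-> 2 = 4
!A = !1 = 4
(A <-> B) -> !A = 4 -> 4 = 5
!((A <-> B) -> !A) = !5 = 0
!B = !2 = 3
!((A <-> B) -> !A) -> !B = 0 -> 3 = 5
(((A -> C) || (C <-> (B -> A))) <-> ((A -> (B -> C)) <-> A)) <-> (!((A <-> B) -> !A) -> !B) = 1 <-> 5 = 1
A <-> B = 1 <-> 2 = 4
(A <-> B) -> A = 4 -> 1 = 2
((A <-> B) -> A) <-> B = 2 <-> 2 = 5
A -> B = 1 -> 2 = 5
C || (A -> B) = 2 || 5 = 5
C -> A = 2 -> 1 = 4
(C || (A -> B)) <-> (C -> A) = 5 <-> 4 = 4
(((A <-> B) -> A) <-> B) || ((C || (A -> B)) <-> (C -> A)) = 5 || 4 = 5
C -> B = 2 -> 2 = 5
!C = !2 = 3
(C -> B) -> !C = 5 -> 3 = 3
!C = !2 = 3
!C -> A = 3 -> 1 = 3
((C -> B) -> !C) <-> (!C -> A) = 3 <-> 3 = 5
!B = !2 = 3
B -> !B = 2 -> 3 = 5
A -> B = 1 -> 2 = 5
(B -> !B) || (A -> B) = 5 || 5 = 5
(((C -> B) -> !C) <-> (!C -> A)) -> ((B -> !B) || (A -> B)) = 5 -> 5 = 5
((((A <-> B) -> A) <-> B) || ((C || (A -> B)) <-> (C -> A))) || ((((C -> B) -> !C) <-> (!C -> A)) -> ((B -> !B) || (A -> B))) = 5 || 5 = 5
((((A -> C) || (C <-> (B -> A))) <-> ((A -> (B -> C)) <-> A)) <-> (!((A <-> B) -> !A) -> !B)) || (((((A <-> B) -> A) <-> B) || ((C || (A -> B)) <-> (C -> A))) || ((((C -> B) -> !C) <-> (!C -> A)) -> ((B -> !B) || (A -> B)))) = 1 || 5 = 5
B -> B = 2 -> 2 = 5
A || C = 1 || 2 = 2
(B -> B) -> (A || C) = 5 -> 2 = 2
B -> B = 2 -> 2 = 5
!(B -> B) = !5 = 0
((B -> B) -> (A || C)) || !(B -> B) = 2 || 0 = 2
C || C = 2 || 2 = 2
(C || C) || B = 2 || 2 = 2
C -> A = 2 -> 1 = 4
((C || C) || B) -> (C -> A) = 2 -> 4 = 5
!B = !2 = 3
!B -> C = 3 -> 2 = 4
(((C || C) || B) -> (C -> A)) -> (!B -> C) = 5 -> 4 = 4
!B = !2 = 3
B -> !B = 2 -> 3 = 5
B || C = 2 || 2 = 2
B -> (B || C) = 2 -> 2 = 5
(B -> !B) <-> (B -> (B || C)) = 5 <-> 5 = 5
B -> A = 2 -> 1 = 4
(B -> A) -> B = 4 -> 2 = 3
A || C = 1 || 2 = 2
A <-> (A || C) = 1 <-> 2 = 4
((B -> A) -> B) -> (A <-> (A || C)) = 3 -> 4 = 5
((B -> !B) <-> (B -> (B || C))) <-> (((B -> A) -> B) -> (A <-> (A || C))) = 5 <-> 5 = 5
((((C || C) || B) -> (C -> A)) -> (!B -> C)) -> (((B -> !B) <-> (B -> (B || C))) <-> (((B -> A) -> B) -> (A <-> (A || C)))) = 4 -> 5 = 5
(((B -> B) -> (A || C)) || !(B -> B)) <-> (((((C || C) || B) -> (C -> A)) -> (!B -> C)) -> (((B -> !B) <-> (B -> (B || C))) <-> (((B -> A) -> B) -> (A <-> (A || C))))) = 2 <-> 5 = 2
(((((A -> C) || (C <-> (B -> A))) <-> ((A -> (B -> C)) <-> A)) <-> (!((A <-> B) -> !A) -> !B)) || (((((A <-> B) -> A) <-> B) || ((C || (A -> B)) <-> (C -> A))) || ((((C -> B) -> !C) <-> (!C -> A)) -> ((B -> !B) || (A -> B))))) <-> ((((B -> B) -> (A || C)) || !(B -> B)) <-> (((((C || C) || B) -> (C -> A)) -> (!B -> C)) -> (((B -> !B) <-> (B -> (B || C))) <-> (((B -> A) -> B) -> (A <-> (A || C)))))) = 5 <-> 2 = 2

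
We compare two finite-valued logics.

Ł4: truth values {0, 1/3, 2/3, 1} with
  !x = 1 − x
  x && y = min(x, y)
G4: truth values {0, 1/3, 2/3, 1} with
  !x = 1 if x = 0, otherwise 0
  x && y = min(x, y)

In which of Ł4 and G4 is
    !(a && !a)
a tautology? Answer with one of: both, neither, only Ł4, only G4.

In Ł4: at a = 1/3 the value is 2/3 — not a tautology.
In G4: every assignment gives 1 — tautology.

only G4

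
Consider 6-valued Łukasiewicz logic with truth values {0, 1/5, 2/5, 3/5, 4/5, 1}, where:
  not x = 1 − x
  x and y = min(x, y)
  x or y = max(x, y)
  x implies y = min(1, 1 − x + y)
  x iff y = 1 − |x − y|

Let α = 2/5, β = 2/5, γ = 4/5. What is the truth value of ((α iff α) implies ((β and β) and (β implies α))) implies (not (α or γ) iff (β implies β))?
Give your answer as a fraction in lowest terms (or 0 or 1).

α iff α = 2/5 iff 2/5 = 1
β and β = 2/5 and 2/5 = 2/5
β implies α = 2/5 implies 2/5 = 1
(β and β) and (β implies α) = 2/5 and 1 = 2/5
(α iff α) implies ((β and β) and (β implies α)) = 1 implies 2/5 = 2/5
α or γ = 2/5 or 4/5 = 4/5
not (α or γ) = not 4/5 = 1/5
β implies β = 2/5 implies 2/5 = 1
not (α or γ) iff (β implies β) = 1/5 iff 1 = 1/5
((α iff α) implies ((β and β) and (β implies α))) implies (not (α or γ) iff (β implies β)) = 2/5 implies 1/5 = 4/5

4/5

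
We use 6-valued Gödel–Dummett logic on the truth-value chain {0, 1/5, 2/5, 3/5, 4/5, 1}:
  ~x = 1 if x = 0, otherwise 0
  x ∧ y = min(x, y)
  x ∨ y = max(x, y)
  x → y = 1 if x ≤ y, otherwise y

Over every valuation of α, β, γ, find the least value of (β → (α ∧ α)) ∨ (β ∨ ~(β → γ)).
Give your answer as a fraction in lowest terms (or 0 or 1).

Take α = 0, β = 1/5, γ = 1/5:
α ∧ α = 0 ∧ 0 = 0
β → (α ∧ α) = 1/5 → 0 = 0
β → γ = 1/5 → 1/5 = 1
~(β → γ) = ~1 = 0
β ∨ ~(β → γ) = 1/5 ∨ 0 = 1/5
(β → (α ∧ α)) ∨ (β ∨ ~(β → γ)) = 0 ∨ 1/5 = 1/5
No assignment yields a value below 1/5, so this is the minimum.

1/5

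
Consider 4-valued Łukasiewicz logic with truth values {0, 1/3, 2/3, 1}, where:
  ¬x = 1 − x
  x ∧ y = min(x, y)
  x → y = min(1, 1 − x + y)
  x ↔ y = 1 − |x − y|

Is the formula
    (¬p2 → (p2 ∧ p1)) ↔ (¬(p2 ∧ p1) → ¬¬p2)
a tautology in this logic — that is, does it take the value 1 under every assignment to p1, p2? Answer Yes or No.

Yes

p1 = 0, p2 = 0 ↦ 1
p1 = 0, p2 = 1/3 ↦ 1
p1 = 0, p2 = 2/3 ↦ 1
p1 = 0, p2 = 1 ↦ 1
p1 = 1/3, p2 = 0 ↦ 1
p1 = 1/3, p2 = 1/3 ↦ 1
p1 = 1/3, p2 = 2/3 ↦ 1
p1 = 1/3, p2 = 1 ↦ 1
p1 = 2/3, p2 = 0 ↦ 1
p1 = 2/3, p2 = 1/3 ↦ 1
p1 = 2/3, p2 = 2/3 ↦ 1
p1 = 2/3, p2 = 1 ↦ 1
p1 = 1, p2 = 0 ↦ 1
p1 = 1, p2 = 1/3 ↦ 1
p1 = 1, p2 = 2/3 ↦ 1
p1 = 1, p2 = 1 ↦ 1
Every assignment gives a value ≥ 1.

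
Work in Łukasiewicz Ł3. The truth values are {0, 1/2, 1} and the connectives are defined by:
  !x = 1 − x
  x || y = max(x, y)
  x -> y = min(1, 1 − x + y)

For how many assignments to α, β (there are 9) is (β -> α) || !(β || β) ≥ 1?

α = 0, β = 0 ↦ 1  ≥
α = 0, β = 1/2 ↦ 1/2  <
α = 0, β = 1 ↦ 0  <
α = 1/2, β = 0 ↦ 1  ≥
α = 1/2, β = 1/2 ↦ 1  ≥
α = 1/2, β = 1 ↦ 1/2  <
α = 1, β = 0 ↦ 1  ≥
α = 1, β = 1/2 ↦ 1  ≥
α = 1, β = 1 ↦ 1  ≥
So 6 of the 9 assignments meet the threshold.

6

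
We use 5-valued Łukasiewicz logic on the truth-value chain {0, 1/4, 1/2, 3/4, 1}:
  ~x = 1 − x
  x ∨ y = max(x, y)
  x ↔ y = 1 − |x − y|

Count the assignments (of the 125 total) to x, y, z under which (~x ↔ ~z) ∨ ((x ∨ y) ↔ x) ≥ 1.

value 1: 85 assignments (counts)
value 3/4: 25 assignments
value 1/2: 10 assignments
value 1/4: 4 assignments
value 0: 1 assignment
So 85 of the 125 assignments meet the threshold.

85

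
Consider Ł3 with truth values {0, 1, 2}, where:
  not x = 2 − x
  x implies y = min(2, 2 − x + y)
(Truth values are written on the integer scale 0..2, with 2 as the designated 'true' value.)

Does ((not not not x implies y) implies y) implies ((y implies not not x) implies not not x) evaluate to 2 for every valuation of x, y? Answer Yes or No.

No

Counterexample: take x = 0, y = 0.
not x = not 0 = 2
not not x = not 2 = 0
not not not x = not 0 = 2
not not not x implies y = 2 implies 0 = 0
(not not not x implies y) implies y = 0 implies 0 = 2
not x = not 0 = 2
not not x = not 2 = 0
y implies not not x = 0 implies 0 = 2
not x = not 0 = 2
not not x = not 2 = 0
(y implies not not x) implies not not x = 2 implies 0 = 0
((not not not x implies y) implies y) implies ((y implies not not x) implies not not x) = 2 implies 0 = 0
This gives 0 ≠ 2.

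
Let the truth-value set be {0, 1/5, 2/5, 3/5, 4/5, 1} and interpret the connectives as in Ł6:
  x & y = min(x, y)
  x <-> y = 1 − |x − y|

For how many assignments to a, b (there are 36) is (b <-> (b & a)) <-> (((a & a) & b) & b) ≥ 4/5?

12

value 1: 6 assignments (counts)
value 4/5: 6 assignments (counts)
value 3/5: 6 assignments
value 2/5: 6 assignments
value 1/5: 6 assignments
value 0: 6 assignments
So 12 of the 36 assignments meet the threshold.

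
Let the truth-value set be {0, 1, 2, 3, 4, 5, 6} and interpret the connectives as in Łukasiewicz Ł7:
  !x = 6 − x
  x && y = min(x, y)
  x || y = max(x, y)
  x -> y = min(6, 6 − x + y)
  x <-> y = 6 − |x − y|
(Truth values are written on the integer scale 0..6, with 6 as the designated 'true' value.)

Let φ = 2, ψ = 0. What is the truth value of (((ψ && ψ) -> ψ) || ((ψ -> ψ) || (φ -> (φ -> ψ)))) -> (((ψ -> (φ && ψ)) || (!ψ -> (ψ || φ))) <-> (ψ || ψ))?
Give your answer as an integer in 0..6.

ψ && ψ = 0 && 0 = 0
(ψ && ψ) -> ψ = 0 -> 0 = 6
ψ -> ψ = 0 -> 0 = 6
φ -> ψ = 2 -> 0 = 4
φ -> (φ -> ψ) = 2 -> 4 = 6
(ψ -> ψ) || (φ -> (φ -> ψ)) = 6 || 6 = 6
((ψ && ψ) -> ψ) || ((ψ -> ψ) || (φ -> (φ -> ψ))) = 6 || 6 = 6
φ && ψ = 2 && 0 = 0
ψ -> (φ && ψ) = 0 -> 0 = 6
!ψ = !0 = 6
ψ || φ = 0 || 2 = 2
!ψ -> (ψ || φ) = 6 -> 2 = 2
(ψ -> (φ && ψ)) || (!ψ -> (ψ || φ)) = 6 || 2 = 6
ψ || ψ = 0 || 0 = 0
((ψ -> (φ && ψ)) || (!ψ -> (ψ || φ))) <-> (ψ || ψ) = 6 <-> 0 = 0
(((ψ && ψ) -> ψ) || ((ψ -> ψ) || (φ -> (φ -> ψ)))) -> (((ψ -> (φ && ψ)) || (!ψ -> (ψ || φ))) <-> (ψ || ψ)) = 6 -> 0 = 0

0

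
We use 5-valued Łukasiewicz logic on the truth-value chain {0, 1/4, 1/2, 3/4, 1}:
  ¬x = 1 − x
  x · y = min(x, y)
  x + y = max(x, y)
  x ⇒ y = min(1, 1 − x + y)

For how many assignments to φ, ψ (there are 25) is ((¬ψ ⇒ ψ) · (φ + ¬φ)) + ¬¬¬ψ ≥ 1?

value 1: 11 assignments (counts)
value 3/4: 11 assignments
value 1/2: 3 assignments
So 11 of the 25 assignments meet the threshold.

11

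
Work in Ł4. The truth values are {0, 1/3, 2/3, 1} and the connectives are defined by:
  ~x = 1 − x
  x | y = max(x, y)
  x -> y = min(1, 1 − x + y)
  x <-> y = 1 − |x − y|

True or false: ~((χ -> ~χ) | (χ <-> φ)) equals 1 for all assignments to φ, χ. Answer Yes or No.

No

Counterexample: take φ = 0, χ = 0.
~χ = ~0 = 1
χ -> ~χ = 0 -> 1 = 1
χ <-> φ = 0 <-> 0 = 1
(χ -> ~χ) | (χ <-> φ) = 1 | 1 = 1
~((χ -> ~χ) | (χ <-> φ)) = ~1 = 0
This gives 0 ≠ 1.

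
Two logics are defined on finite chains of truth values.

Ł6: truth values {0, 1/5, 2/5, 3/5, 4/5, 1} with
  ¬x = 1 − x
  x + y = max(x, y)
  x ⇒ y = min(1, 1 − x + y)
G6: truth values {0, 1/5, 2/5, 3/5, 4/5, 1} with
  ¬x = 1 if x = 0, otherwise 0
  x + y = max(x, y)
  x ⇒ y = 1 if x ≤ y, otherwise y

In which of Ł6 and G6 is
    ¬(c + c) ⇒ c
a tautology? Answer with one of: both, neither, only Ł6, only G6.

neither

In Ł6: at c = 0 the value is 0 — not a tautology.
In G6: at c = 0 the value is 0 — not a tautology.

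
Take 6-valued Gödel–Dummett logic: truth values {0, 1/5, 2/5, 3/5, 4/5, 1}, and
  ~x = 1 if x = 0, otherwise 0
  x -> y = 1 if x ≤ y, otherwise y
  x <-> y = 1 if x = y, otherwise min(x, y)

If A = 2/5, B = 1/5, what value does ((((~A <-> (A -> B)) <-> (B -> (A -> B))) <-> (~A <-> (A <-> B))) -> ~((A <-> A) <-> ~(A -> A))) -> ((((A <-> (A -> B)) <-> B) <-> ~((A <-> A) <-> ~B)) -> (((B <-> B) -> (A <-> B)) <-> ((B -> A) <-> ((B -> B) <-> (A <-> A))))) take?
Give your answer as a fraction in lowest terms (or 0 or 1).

1/5

~A = ~2/5 = 0
A -> B = 2/5 -> 1/5 = 1/5
~A <-> (A -> B) = 0 <-> 1/5 = 0
A -> B = 2/5 -> 1/5 = 1/5
B -> (A -> B) = 1/5 -> 1/5 = 1
(~A <-> (A -> B)) <-> (B -> (A -> B)) = 0 <-> 1 = 0
~A = ~2/5 = 0
A <-> B = 2/5 <-> 1/5 = 1/5
~A <-> (A <-> B) = 0 <-> 1/5 = 0
((~A <-> (A -> B)) <-> (B -> (A -> B))) <-> (~A <-> (A <-> B)) = 0 <-> 0 = 1
A <-> A = 2/5 <-> 2/5 = 1
A -> A = 2/5 -> 2/5 = 1
~(A -> A) = ~1 = 0
(A <-> A) <-> ~(A -> A) = 1 <-> 0 = 0
~((A <-> A) <-> ~(A -> A)) = ~0 = 1
(((~A <-> (A -> B)) <-> (B -> (A -> B))) <-> (~A <-> (A <-> B))) -> ~((A <-> A) <-> ~(A -> A)) = 1 -> 1 = 1
A -> B = 2/5 -> 1/5 = 1/5
A <-> (A -> B) = 2/5 <-> 1/5 = 1/5
(A <-> (A -> B)) <-> B = 1/5 <-> 1/5 = 1
A <-> A = 2/5 <-> 2/5 = 1
~B = ~1/5 = 0
(A <-> A) <-> ~B = 1 <-> 0 = 0
~((A <-> A) <-> ~B) = ~0 = 1
((A <-> (A -> B)) <-> B) <-> ~((A <-> A) <-> ~B) = 1 <-> 1 = 1
B <-> B = 1/5 <-> 1/5 = 1
A <-> B = 2/5 <-> 1/5 = 1/5
(B <-> B) -> (A <-> B) = 1 -> 1/5 = 1/5
B -> A = 1/5 -> 2/5 = 1
B -> B = 1/5 -> 1/5 = 1
A <-> A = 2/5 <-> 2/5 = 1
(B -> B) <-> (A <-> A) = 1 <-> 1 = 1
(B -> A) <-> ((B -> B) <-> (A <-> A)) = 1 <-> 1 = 1
((B <-> B) -> (A <-> B)) <-> ((B -> A) <-> ((B -> B) <-> (A <-> A))) = 1/5 <-> 1 = 1/5
(((A <-> (A -> B)) <-> B) <-> ~((A <-> A) <-> ~B)) -> (((B <-> B) -> (A <-> B)) <-> ((B -> A) <-> ((B -> B) <-> (A <-> A)))) = 1 -> 1/5 = 1/5
((((~A <-> (A -> B)) <-> (B -> (A -> B))) <-> (~A <-> (A <-> B))) -> ~((A <-> A) <-> ~(A -> A))) -> ((((A <-> (A -> B)) <-> B) <-> ~((A <-> A) <-> ~B)) -> (((B <-> B) -> (A <-> B)) <-> ((B -> A) <-> ((B -> B) <-> (A <-> A))))) = 1 -> 1/5 = 1/5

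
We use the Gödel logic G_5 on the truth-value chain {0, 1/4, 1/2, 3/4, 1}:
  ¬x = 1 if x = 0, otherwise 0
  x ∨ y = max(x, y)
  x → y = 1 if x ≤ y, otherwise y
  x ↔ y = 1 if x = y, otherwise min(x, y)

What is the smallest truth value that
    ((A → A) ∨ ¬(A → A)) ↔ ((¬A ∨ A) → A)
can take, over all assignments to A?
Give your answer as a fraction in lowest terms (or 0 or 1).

0

Take A = 0:
A → A = 0 → 0 = 1
A → A = 0 → 0 = 1
¬(A → A) = ¬1 = 0
(A → A) ∨ ¬(A → A) = 1 ∨ 0 = 1
¬A = ¬0 = 1
¬A ∨ A = 1 ∨ 0 = 1
(¬A ∨ A) → A = 1 → 0 = 0
((A → A) ∨ ¬(A → A)) ↔ ((¬A ∨ A) → A) = 1 ↔ 0 = 0
No assignment yields a value below 0, so this is the minimum.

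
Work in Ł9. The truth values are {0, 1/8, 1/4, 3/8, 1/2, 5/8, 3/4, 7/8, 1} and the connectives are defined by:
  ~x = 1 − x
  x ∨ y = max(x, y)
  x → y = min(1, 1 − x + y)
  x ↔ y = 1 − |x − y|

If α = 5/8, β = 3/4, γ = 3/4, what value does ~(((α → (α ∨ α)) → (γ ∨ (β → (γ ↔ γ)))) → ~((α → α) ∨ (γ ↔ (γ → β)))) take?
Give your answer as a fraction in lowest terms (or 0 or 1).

1

α ∨ α = 5/8 ∨ 5/8 = 5/8
α → (α ∨ α) = 5/8 → 5/8 = 1
γ ↔ γ = 3/4 ↔ 3/4 = 1
β → (γ ↔ γ) = 3/4 → 1 = 1
γ ∨ (β → (γ ↔ γ)) = 3/4 ∨ 1 = 1
(α → (α ∨ α)) → (γ ∨ (β → (γ ↔ γ))) = 1 → 1 = 1
α → α = 5/8 → 5/8 = 1
γ → β = 3/4 → 3/4 = 1
γ ↔ (γ → β) = 3/4 ↔ 1 = 3/4
(α → α) ∨ (γ ↔ (γ → β)) = 1 ∨ 3/4 = 1
~((α → α) ∨ (γ ↔ (γ → β))) = ~1 = 0
((α → (α ∨ α)) → (γ ∨ (β → (γ ↔ γ)))) → ~((α → α) ∨ (γ ↔ (γ → β))) = 1 → 0 = 0
~(((α → (α ∨ α)) → (γ ∨ (β → (γ ↔ γ)))) → ~((α → α) ∨ (γ ↔ (γ → β)))) = ~0 = 1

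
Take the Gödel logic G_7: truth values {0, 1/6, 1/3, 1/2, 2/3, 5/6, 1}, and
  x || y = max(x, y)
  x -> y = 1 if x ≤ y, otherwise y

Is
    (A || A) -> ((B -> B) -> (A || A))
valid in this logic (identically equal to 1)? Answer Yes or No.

Yes

At A = 5/6, B = 0, for instance:
A || A = 5/6 || 5/6 = 5/6
B -> B = 0 -> 0 = 1
(B -> B) -> (A || A) = 1 -> 5/6 = 5/6
(A || A) -> ((B -> B) -> (A || A)) = 5/6 -> 5/6 = 1
and checking the remaining 48 assignments likewise gives ≥ 1 in every case.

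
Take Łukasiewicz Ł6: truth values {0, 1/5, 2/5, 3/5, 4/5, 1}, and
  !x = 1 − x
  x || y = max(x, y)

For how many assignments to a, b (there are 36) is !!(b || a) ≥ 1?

11

value 1: 11 assignments (counts)
value 4/5: 9 assignments
value 3/5: 7 assignments
value 2/5: 5 assignments
value 1/5: 3 assignments
value 0: 1 assignment
So 11 of the 36 assignments meet the threshold.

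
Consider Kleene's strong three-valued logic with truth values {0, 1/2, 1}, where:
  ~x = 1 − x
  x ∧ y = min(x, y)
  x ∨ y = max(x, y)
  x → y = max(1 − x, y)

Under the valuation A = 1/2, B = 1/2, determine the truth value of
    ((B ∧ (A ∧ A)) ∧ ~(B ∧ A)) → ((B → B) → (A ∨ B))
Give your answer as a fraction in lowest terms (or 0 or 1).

1/2

A ∧ A = 1/2 ∧ 1/2 = 1/2
B ∧ (A ∧ A) = 1/2 ∧ 1/2 = 1/2
B ∧ A = 1/2 ∧ 1/2 = 1/2
~(B ∧ A) = ~1/2 = 1/2
(B ∧ (A ∧ A)) ∧ ~(B ∧ A) = 1/2 ∧ 1/2 = 1/2
B → B = 1/2 → 1/2 = 1/2
A ∨ B = 1/2 ∨ 1/2 = 1/2
(B → B) → (A ∨ B) = 1/2 → 1/2 = 1/2
((B ∧ (A ∧ A)) ∧ ~(B ∧ A)) → ((B → B) → (A ∨ B)) = 1/2 → 1/2 = 1/2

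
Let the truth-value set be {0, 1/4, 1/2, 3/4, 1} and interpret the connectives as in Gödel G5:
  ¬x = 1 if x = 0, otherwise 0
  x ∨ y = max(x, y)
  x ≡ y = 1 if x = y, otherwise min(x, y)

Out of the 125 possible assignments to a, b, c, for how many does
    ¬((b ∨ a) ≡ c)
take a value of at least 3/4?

28

value 1: 28 assignments (counts)
value 0: 97 assignments
So 28 of the 125 assignments meet the threshold.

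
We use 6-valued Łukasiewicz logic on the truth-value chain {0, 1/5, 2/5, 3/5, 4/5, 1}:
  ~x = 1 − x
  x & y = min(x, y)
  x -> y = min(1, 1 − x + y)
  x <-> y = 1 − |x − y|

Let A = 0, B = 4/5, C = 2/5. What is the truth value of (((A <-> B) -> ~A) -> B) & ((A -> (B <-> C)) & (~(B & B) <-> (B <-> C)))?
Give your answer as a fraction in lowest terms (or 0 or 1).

3/5

A <-> B = 0 <-> 4/5 = 1/5
~A = ~0 = 1
(A <-> B) -> ~A = 1/5 -> 1 = 1
((A <-> B) -> ~A) -> B = 1 -> 4/5 = 4/5
B <-> C = 4/5 <-> 2/5 = 3/5
A -> (B <-> C) = 0 -> 3/5 = 1
B & B = 4/5 & 4/5 = 4/5
~(B & B) = ~4/5 = 1/5
B <-> C = 4/5 <-> 2/5 = 3/5
~(B & B) <-> (B <-> C) = 1/5 <-> 3/5 = 3/5
(A -> (B <-> C)) & (~(B & B) <-> (B <-> C)) = 1 & 3/5 = 3/5
(((A <-> B) -> ~A) -> B) & ((A -> (B <-> C)) & (~(B & B) <-> (B <-> C))) = 4/5 & 3/5 = 3/5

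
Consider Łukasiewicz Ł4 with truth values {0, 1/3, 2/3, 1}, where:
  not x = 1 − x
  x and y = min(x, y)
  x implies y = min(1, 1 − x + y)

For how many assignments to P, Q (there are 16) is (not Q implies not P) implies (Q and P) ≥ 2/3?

P = 0, Q = 0 ↦ 0  <
P = 0, Q = 1/3 ↦ 0  <
P = 0, Q = 2/3 ↦ 0  <
P = 0, Q = 1 ↦ 0  <
P = 1/3, Q = 0 ↦ 1/3  <
P = 1/3, Q = 1/3 ↦ 1/3  <
P = 1/3, Q = 2/3 ↦ 1/3  <
P = 1/3, Q = 1 ↦ 1/3  <
P = 2/3, Q = 0 ↦ 2/3  ≥
P = 2/3, Q = 1/3 ↦ 2/3  ≥
P = 2/3, Q = 2/3 ↦ 2/3  ≥
P = 2/3, Q = 1 ↦ 2/3  ≥
P = 1, Q = 0 ↦ 1  ≥
P = 1, Q = 1/3 ↦ 1  ≥
P = 1, Q = 2/3 ↦ 1  ≥
P = 1, Q = 1 ↦ 1  ≥
So 8 of the 16 assignments meet the threshold.

8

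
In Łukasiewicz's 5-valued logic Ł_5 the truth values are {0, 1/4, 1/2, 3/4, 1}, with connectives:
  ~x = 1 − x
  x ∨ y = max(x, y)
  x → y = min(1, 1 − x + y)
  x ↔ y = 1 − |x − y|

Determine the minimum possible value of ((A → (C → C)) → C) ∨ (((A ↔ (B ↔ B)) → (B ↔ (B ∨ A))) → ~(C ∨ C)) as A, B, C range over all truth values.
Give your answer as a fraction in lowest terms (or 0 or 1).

Take A = 0, B = 0, C = 1/2:
C → C = 1/2 → 1/2 = 1
A → (C → C) = 0 → 1 = 1
(A → (C → C)) → C = 1 → 1/2 = 1/2
B ↔ B = 0 ↔ 0 = 1
A ↔ (B ↔ B) = 0 ↔ 1 = 0
B ∨ A = 0 ∨ 0 = 0
B ↔ (B ∨ A) = 0 ↔ 0 = 1
(A ↔ (B ↔ B)) → (B ↔ (B ∨ A)) = 0 → 1 = 1
C ∨ C = 1/2 ∨ 1/2 = 1/2
~(C ∨ C) = ~1/2 = 1/2
((A ↔ (B ↔ B)) → (B ↔ (B ∨ A))) → ~(C ∨ C) = 1 → 1/2 = 1/2
((A → (C → C)) → C) ∨ (((A ↔ (B ↔ B)) → (B ↔ (B ∨ A))) → ~(C ∨ C)) = 1/2 ∨ 1/2 = 1/2
No assignment yields a value below 1/2, so this is the minimum.

1/2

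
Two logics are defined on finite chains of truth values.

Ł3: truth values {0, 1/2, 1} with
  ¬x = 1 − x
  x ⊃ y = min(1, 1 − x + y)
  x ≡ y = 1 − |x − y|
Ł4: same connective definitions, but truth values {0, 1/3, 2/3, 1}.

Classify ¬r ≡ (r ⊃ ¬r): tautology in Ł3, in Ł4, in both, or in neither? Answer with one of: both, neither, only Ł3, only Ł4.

neither

In Ł3: at r = 1/2 the value is 1/2 — not a tautology.
In Ł4: at r = 1/3 the value is 2/3 — not a tautology.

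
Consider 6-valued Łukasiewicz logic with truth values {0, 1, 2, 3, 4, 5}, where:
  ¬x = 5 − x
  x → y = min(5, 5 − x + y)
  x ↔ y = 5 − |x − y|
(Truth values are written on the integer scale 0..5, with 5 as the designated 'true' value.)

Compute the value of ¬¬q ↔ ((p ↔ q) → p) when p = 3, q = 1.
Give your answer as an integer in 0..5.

¬q = ¬1 = 4
¬¬q = ¬4 = 1
p ↔ q = 3 ↔ 1 = 3
(p ↔ q) → p = 3 → 3 = 5
¬¬q ↔ ((p ↔ q) → p) = 1 ↔ 5 = 1

1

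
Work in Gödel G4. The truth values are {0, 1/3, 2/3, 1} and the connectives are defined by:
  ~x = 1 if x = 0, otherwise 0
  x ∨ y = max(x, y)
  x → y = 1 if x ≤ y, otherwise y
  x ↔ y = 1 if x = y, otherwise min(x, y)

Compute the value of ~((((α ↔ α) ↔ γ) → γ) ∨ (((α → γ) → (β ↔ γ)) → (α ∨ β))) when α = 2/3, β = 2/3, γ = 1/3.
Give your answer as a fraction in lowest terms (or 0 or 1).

α ↔ α = 2/3 ↔ 2/3 = 1
(α ↔ α) ↔ γ = 1 ↔ 1/3 = 1/3
((α ↔ α) ↔ γ) → γ = 1/3 → 1/3 = 1
α → γ = 2/3 → 1/3 = 1/3
β ↔ γ = 2/3 ↔ 1/3 = 1/3
(α → γ) → (β ↔ γ) = 1/3 → 1/3 = 1
α ∨ β = 2/3 ∨ 2/3 = 2/3
((α → γ) → (β ↔ γ)) → (α ∨ β) = 1 → 2/3 = 2/3
(((α ↔ α) ↔ γ) → γ) ∨ (((α → γ) → (β ↔ γ)) → (α ∨ β)) = 1 ∨ 2/3 = 1
~((((α ↔ α) ↔ γ) → γ) ∨ (((α → γ) → (β ↔ γ)) → (α ∨ β))) = ~1 = 0

0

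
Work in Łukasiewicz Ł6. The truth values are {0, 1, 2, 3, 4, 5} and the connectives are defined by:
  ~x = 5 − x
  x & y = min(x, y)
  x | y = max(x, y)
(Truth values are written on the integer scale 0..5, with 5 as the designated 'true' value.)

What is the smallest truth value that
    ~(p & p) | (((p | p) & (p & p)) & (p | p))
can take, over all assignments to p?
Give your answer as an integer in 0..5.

Take p = 2:
p & p = 2 & 2 = 2
~(p & p) = ~2 = 3
p | p = 2 | 2 = 2
p & p = 2 & 2 = 2
(p | p) & (p & p) = 2 & 2 = 2
p | p = 2 | 2 = 2
((p | p) & (p & p)) & (p | p) = 2 & 2 = 2
~(p & p) | (((p | p) & (p & p)) & (p | p)) = 3 | 2 = 3
No assignment yields a value below 3, so this is the minimum.

3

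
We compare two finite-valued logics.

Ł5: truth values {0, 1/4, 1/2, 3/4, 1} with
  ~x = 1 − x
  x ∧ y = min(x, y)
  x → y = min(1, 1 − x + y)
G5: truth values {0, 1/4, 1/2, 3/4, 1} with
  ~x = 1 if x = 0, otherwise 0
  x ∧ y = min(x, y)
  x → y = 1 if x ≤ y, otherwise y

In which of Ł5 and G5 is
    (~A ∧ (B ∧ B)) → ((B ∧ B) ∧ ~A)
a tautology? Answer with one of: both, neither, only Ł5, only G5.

In Ł5: every assignment gives 1 — tautology.
In G5: every assignment gives 1 — tautology.

both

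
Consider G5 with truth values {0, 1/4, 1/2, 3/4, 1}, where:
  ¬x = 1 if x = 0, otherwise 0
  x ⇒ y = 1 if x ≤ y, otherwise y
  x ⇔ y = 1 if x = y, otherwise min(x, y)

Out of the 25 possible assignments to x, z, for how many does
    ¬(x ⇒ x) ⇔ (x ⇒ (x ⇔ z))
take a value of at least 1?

4

value 1: 4 assignments (counts)
value 0: 21 assignments
So 4 of the 25 assignments meet the threshold.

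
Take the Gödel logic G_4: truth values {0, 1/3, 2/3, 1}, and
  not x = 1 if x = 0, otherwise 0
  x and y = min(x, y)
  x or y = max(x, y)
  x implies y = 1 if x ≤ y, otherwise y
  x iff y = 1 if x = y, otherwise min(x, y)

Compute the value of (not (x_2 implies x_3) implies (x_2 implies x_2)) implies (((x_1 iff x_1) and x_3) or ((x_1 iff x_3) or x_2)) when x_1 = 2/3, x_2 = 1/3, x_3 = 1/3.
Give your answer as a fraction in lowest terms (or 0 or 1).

1/3

x_2 implies x_3 = 1/3 implies 1/3 = 1
not (x_2 implies x_3) = not 1 = 0
x_2 implies x_2 = 1/3 implies 1/3 = 1
not (x_2 implies x_3) implies (x_2 implies x_2) = 0 implies 1 = 1
x_1 iff x_1 = 2/3 iff 2/3 = 1
(x_1 iff x_1) and x_3 = 1 and 1/3 = 1/3
x_1 iff x_3 = 2/3 iff 1/3 = 1/3
(x_1 iff x_3) or x_2 = 1/3 or 1/3 = 1/3
((x_1 iff x_1) and x_3) or ((x_1 iff x_3) or x_2) = 1/3 or 1/3 = 1/3
(not (x_2 implies x_3) implies (x_2 implies x_2)) implies (((x_1 iff x_1) and x_3) or ((x_1 iff x_3) or x_2)) = 1 implies 1/3 = 1/3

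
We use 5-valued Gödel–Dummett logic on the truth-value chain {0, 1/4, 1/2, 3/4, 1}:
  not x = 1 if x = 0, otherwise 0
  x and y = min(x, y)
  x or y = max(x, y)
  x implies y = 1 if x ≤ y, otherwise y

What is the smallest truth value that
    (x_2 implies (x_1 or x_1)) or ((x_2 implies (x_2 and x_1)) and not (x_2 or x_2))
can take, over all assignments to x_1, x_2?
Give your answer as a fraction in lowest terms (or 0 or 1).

Take x_1 = 0, x_2 = 1/4:
x_1 or x_1 = 0 or 0 = 0
x_2 implies (x_1 or x_1) = 1/4 implies 0 = 0
x_2 and x_1 = 1/4 and 0 = 0
x_2 implies (x_2 and x_1) = 1/4 implies 0 = 0
x_2 or x_2 = 1/4 or 1/4 = 1/4
not (x_2 or x_2) = not 1/4 = 0
(x_2 implies (x_2 and x_1)) and not (x_2 or x_2) = 0 and 0 = 0
(x_2 implies (x_1 or x_1)) or ((x_2 implies (x_2 and x_1)) and not (x_2 or x_2)) = 0 or 0 = 0
No assignment yields a value below 0, so this is the minimum.

0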